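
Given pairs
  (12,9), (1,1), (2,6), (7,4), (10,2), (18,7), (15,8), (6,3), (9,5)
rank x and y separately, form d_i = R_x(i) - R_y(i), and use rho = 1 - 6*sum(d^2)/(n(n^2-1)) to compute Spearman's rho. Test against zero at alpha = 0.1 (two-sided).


Step 1: Rank x and y separately (midranks; no ties here).
rank(x): 12->7, 1->1, 2->2, 7->4, 10->6, 18->9, 15->8, 6->3, 9->5
rank(y): 9->9, 1->1, 6->6, 4->4, 2->2, 7->7, 8->8, 3->3, 5->5
Step 2: d_i = R_x(i) - R_y(i); compute d_i^2.
  (7-9)^2=4, (1-1)^2=0, (2-6)^2=16, (4-4)^2=0, (6-2)^2=16, (9-7)^2=4, (8-8)^2=0, (3-3)^2=0, (5-5)^2=0
sum(d^2) = 40.
Step 3: rho = 1 - 6*40 / (9*(9^2 - 1)) = 1 - 240/720 = 0.666667.
Step 4: Under H0, t = rho * sqrt((n-2)/(1-rho^2)) = 2.3664 ~ t(7).
Step 5: Two-sided p-value from the t-distribution with 7 df = 0.049867.
Step 6: alpha = 0.1. reject H0.

rho = 0.6667, p = 0.049867, reject H0 at alpha = 0.1.


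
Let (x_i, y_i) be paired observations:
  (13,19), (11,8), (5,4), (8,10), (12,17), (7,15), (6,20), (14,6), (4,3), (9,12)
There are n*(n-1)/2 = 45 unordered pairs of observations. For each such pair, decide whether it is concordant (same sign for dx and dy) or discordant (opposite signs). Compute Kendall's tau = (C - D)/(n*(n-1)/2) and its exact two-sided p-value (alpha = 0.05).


Step 1: Enumerate the 45 unordered pairs (i,j) with i<j and classify each by sign(x_j-x_i) * sign(y_j-y_i).
  (1,2):dx=-2,dy=-11->C; (1,3):dx=-8,dy=-15->C; (1,4):dx=-5,dy=-9->C; (1,5):dx=-1,dy=-2->C
  (1,6):dx=-6,dy=-4->C; (1,7):dx=-7,dy=+1->D; (1,8):dx=+1,dy=-13->D; (1,9):dx=-9,dy=-16->C
  (1,10):dx=-4,dy=-7->C; (2,3):dx=-6,dy=-4->C; (2,4):dx=-3,dy=+2->D; (2,5):dx=+1,dy=+9->C
  (2,6):dx=-4,dy=+7->D; (2,7):dx=-5,dy=+12->D; (2,8):dx=+3,dy=-2->D; (2,9):dx=-7,dy=-5->C
  (2,10):dx=-2,dy=+4->D; (3,4):dx=+3,dy=+6->C; (3,5):dx=+7,dy=+13->C; (3,6):dx=+2,dy=+11->C
  (3,7):dx=+1,dy=+16->C; (3,8):dx=+9,dy=+2->C; (3,9):dx=-1,dy=-1->C; (3,10):dx=+4,dy=+8->C
  (4,5):dx=+4,dy=+7->C; (4,6):dx=-1,dy=+5->D; (4,7):dx=-2,dy=+10->D; (4,8):dx=+6,dy=-4->D
  (4,9):dx=-4,dy=-7->C; (4,10):dx=+1,dy=+2->C; (5,6):dx=-5,dy=-2->C; (5,7):dx=-6,dy=+3->D
  (5,8):dx=+2,dy=-11->D; (5,9):dx=-8,dy=-14->C; (5,10):dx=-3,dy=-5->C; (6,7):dx=-1,dy=+5->D
  (6,8):dx=+7,dy=-9->D; (6,9):dx=-3,dy=-12->C; (6,10):dx=+2,dy=-3->D; (7,8):dx=+8,dy=-14->D
  (7,9):dx=-2,dy=-17->C; (7,10):dx=+3,dy=-8->D; (8,9):dx=-10,dy=-3->C; (8,10):dx=-5,dy=+6->D
  (9,10):dx=+5,dy=+9->C
Step 2: C = 27, D = 18, total pairs = 45.
Step 3: tau = (C - D)/(n(n-1)/2) = (27 - 18)/45 = 0.200000.
Step 4: Exact two-sided p-value (enumerate n! = 3628800 permutations of y under H0): p = 0.484313.
Step 5: alpha = 0.05. fail to reject H0.

tau_b = 0.2000 (C=27, D=18), p = 0.484313, fail to reject H0.


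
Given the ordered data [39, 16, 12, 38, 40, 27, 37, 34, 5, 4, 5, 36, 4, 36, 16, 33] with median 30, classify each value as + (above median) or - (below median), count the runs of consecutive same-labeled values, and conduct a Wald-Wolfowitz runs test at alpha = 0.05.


Step 1: Compute median = 30; label A = above, B = below.
Labels in order: ABBAABAABBBABABA  (n_A = 8, n_B = 8)
Step 2: Count runs R = 11.
Step 3: Under H0 (random ordering), E[R] = 2*n_A*n_B/(n_A+n_B) + 1 = 2*8*8/16 + 1 = 9.0000.
        Var[R] = 2*n_A*n_B*(2*n_A*n_B - n_A - n_B) / ((n_A+n_B)^2 * (n_A+n_B-1)) = 14336/3840 = 3.7333.
        SD[R] = 1.9322.
Step 4: Continuity-corrected z = (R - 0.5 - E[R]) / SD[R] = (11 - 0.5 - 9.0000) / 1.9322 = 0.7763.
Step 5: Two-sided p-value via normal approximation = 2*(1 - Phi(|z|)) = 0.437558.
Step 6: alpha = 0.05. fail to reject H0.

R = 11, z = 0.7763, p = 0.437558, fail to reject H0.


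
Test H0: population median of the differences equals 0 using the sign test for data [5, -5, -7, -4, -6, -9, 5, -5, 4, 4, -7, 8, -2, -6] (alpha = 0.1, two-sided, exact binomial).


Step 1: Discard zero differences. Original n = 14; n_eff = number of nonzero differences = 14.
Nonzero differences (with sign): +5, -5, -7, -4, -6, -9, +5, -5, +4, +4, -7, +8, -2, -6
Step 2: Count signs: positive = 5, negative = 9.
Step 3: Under H0: P(positive) = 0.5, so the number of positives S ~ Bin(14, 0.5).
Step 4: Two-sided exact p-value = sum of Bin(14,0.5) probabilities at or below the observed probability = 0.423950.
Step 5: alpha = 0.1. fail to reject H0.

n_eff = 14, pos = 5, neg = 9, p = 0.423950, fail to reject H0.


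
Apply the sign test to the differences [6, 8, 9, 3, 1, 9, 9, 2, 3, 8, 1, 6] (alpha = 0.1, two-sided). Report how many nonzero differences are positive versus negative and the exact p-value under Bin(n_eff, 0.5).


Step 1: Discard zero differences. Original n = 12; n_eff = number of nonzero differences = 12.
Nonzero differences (with sign): +6, +8, +9, +3, +1, +9, +9, +2, +3, +8, +1, +6
Step 2: Count signs: positive = 12, negative = 0.
Step 3: Under H0: P(positive) = 0.5, so the number of positives S ~ Bin(12, 0.5).
Step 4: Two-sided exact p-value = sum of Bin(12,0.5) probabilities at or below the observed probability = 0.000488.
Step 5: alpha = 0.1. reject H0.

n_eff = 12, pos = 12, neg = 0, p = 0.000488, reject H0.


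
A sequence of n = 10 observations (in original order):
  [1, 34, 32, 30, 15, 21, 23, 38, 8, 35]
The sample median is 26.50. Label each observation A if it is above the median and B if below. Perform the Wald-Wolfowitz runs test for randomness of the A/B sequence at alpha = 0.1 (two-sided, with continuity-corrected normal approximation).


Step 1: Compute median = 26.50; label A = above, B = below.
Labels in order: BAAABBBABA  (n_A = 5, n_B = 5)
Step 2: Count runs R = 6.
Step 3: Under H0 (random ordering), E[R] = 2*n_A*n_B/(n_A+n_B) + 1 = 2*5*5/10 + 1 = 6.0000.
        Var[R] = 2*n_A*n_B*(2*n_A*n_B - n_A - n_B) / ((n_A+n_B)^2 * (n_A+n_B-1)) = 2000/900 = 2.2222.
        SD[R] = 1.4907.
Step 4: R = E[R], so z = 0 with no continuity correction.
Step 5: Two-sided p-value via normal approximation = 2*(1 - Phi(|z|)) = 1.000000.
Step 6: alpha = 0.1. fail to reject H0.

R = 6, z = 0.0000, p = 1.000000, fail to reject H0.


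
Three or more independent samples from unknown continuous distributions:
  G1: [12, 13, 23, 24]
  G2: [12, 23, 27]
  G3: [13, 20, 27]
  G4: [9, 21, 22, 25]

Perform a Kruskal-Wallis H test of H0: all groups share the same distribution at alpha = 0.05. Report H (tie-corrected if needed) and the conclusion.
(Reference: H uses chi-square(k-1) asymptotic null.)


Step 1: Combine all N = 14 observations and assign midranks.
sorted (value, group, rank): (9,G4,1), (12,G1,2.5), (12,G2,2.5), (13,G1,4.5), (13,G3,4.5), (20,G3,6), (21,G4,7), (22,G4,8), (23,G1,9.5), (23,G2,9.5), (24,G1,11), (25,G4,12), (27,G2,13.5), (27,G3,13.5)
Step 2: Sum ranks within each group.
R_1 = 27.5 (n_1 = 4)
R_2 = 25.5 (n_2 = 3)
R_3 = 24 (n_3 = 3)
R_4 = 28 (n_4 = 4)
Step 3: H = 12/(N(N+1)) * sum(R_i^2/n_i) - 3(N+1)
     = 12/(14*15) * (27.5^2/4 + 25.5^2/3 + 24^2/3 + 28^2/4) - 3*15
     = 0.057143 * 793.812 - 45
     = 0.360714.
Step 4: Ties present; correction factor C = 1 - 24/(14^3 - 14) = 0.991209. Corrected H = 0.360714 / 0.991209 = 0.363914.
Step 5: Under H0, H ~ chi^2(3); p-value = 0.947592.
Step 6: alpha = 0.05. fail to reject H0.

H = 0.3639, df = 3, p = 0.947592, fail to reject H0.


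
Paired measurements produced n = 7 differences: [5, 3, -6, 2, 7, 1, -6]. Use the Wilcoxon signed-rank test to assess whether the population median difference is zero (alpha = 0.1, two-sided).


Step 1: Drop any zero differences (none here) and take |d_i|.
|d| = [5, 3, 6, 2, 7, 1, 6]
Step 2: Midrank |d_i| (ties get averaged ranks).
ranks: |5|->4, |3|->3, |6|->5.5, |2|->2, |7|->7, |1|->1, |6|->5.5
Step 3: Attach original signs; sum ranks with positive sign and with negative sign.
W+ = 4 + 3 + 2 + 7 + 1 = 17
W- = 5.5 + 5.5 = 11
(Check: W+ + W- = 28 should equal n(n+1)/2 = 28.)
Step 4: Test statistic W = min(W+, W-) = 11.
Step 5: Ties in |d|, so use the tie-corrected normal approximation.
        E[W] = n(n+1)/4 = 7*8/4 = 14.
        Tie groups: |d|=6 (t=2); sum(t^3 - t) = 6.
        Var[W] = n(n+1)(2n+1)/24 - sum(t^3-t)/48 = 840/24 - 6/48 = 34.875.
        z = (W - E[W]) / sqrt(Var[W]) = (11 - 14) / 5.9055 = -0.5080.
        Two-sided p = 2*Phi(z) = 0.611453.
Step 6: alpha = 0.1. fail to reject H0.

W+ = 17, W- = 11, W = min = 11, p = 0.611453, fail to reject H0.


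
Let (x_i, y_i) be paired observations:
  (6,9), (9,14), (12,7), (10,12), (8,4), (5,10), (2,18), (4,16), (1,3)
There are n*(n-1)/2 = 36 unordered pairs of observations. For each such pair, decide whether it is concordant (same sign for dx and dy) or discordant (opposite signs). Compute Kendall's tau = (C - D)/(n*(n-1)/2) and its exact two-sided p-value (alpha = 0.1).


Step 1: Enumerate the 36 unordered pairs (i,j) with i<j and classify each by sign(x_j-x_i) * sign(y_j-y_i).
  (1,2):dx=+3,dy=+5->C; (1,3):dx=+6,dy=-2->D; (1,4):dx=+4,dy=+3->C; (1,5):dx=+2,dy=-5->D
  (1,6):dx=-1,dy=+1->D; (1,7):dx=-4,dy=+9->D; (1,8):dx=-2,dy=+7->D; (1,9):dx=-5,dy=-6->C
  (2,3):dx=+3,dy=-7->D; (2,4):dx=+1,dy=-2->D; (2,5):dx=-1,dy=-10->C; (2,6):dx=-4,dy=-4->C
  (2,7):dx=-7,dy=+4->D; (2,8):dx=-5,dy=+2->D; (2,9):dx=-8,dy=-11->C; (3,4):dx=-2,dy=+5->D
  (3,5):dx=-4,dy=-3->C; (3,6):dx=-7,dy=+3->D; (3,7):dx=-10,dy=+11->D; (3,8):dx=-8,dy=+9->D
  (3,9):dx=-11,dy=-4->C; (4,5):dx=-2,dy=-8->C; (4,6):dx=-5,dy=-2->C; (4,7):dx=-8,dy=+6->D
  (4,8):dx=-6,dy=+4->D; (4,9):dx=-9,dy=-9->C; (5,6):dx=-3,dy=+6->D; (5,7):dx=-6,dy=+14->D
  (5,8):dx=-4,dy=+12->D; (5,9):dx=-7,dy=-1->C; (6,7):dx=-3,dy=+8->D; (6,8):dx=-1,dy=+6->D
  (6,9):dx=-4,dy=-7->C; (7,8):dx=+2,dy=-2->D; (7,9):dx=-1,dy=-15->C; (8,9):dx=-3,dy=-13->C
Step 2: C = 15, D = 21, total pairs = 36.
Step 3: tau = (C - D)/(n(n-1)/2) = (15 - 21)/36 = -0.166667.
Step 4: Exact two-sided p-value (enumerate n! = 362880 permutations of y under H0): p = 0.612202.
Step 5: alpha = 0.1. fail to reject H0.

tau_b = -0.1667 (C=15, D=21), p = 0.612202, fail to reject H0.


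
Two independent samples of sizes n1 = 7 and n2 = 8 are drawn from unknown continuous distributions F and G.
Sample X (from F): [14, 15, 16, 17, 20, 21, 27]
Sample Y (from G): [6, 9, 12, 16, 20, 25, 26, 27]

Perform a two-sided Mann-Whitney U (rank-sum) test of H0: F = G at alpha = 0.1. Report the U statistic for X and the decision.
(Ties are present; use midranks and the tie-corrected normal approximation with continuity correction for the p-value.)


Step 1: Combine and sort all 15 observations; assign midranks.
sorted (value, group): (6,Y), (9,Y), (12,Y), (14,X), (15,X), (16,X), (16,Y), (17,X), (20,X), (20,Y), (21,X), (25,Y), (26,Y), (27,X), (27,Y)
ranks: 6->1, 9->2, 12->3, 14->4, 15->5, 16->6.5, 16->6.5, 17->8, 20->9.5, 20->9.5, 21->11, 25->12, 26->13, 27->14.5, 27->14.5
Step 2: Rank sum for X: R1 = 4 + 5 + 6.5 + 8 + 9.5 + 11 + 14.5 = 58.5.
Step 3: U_X = R1 - n1(n1+1)/2 = 58.5 - 7*8/2 = 58.5 - 28 = 30.5.
       U_Y = n1*n2 - U_X = 56 - 30.5 = 25.5.
Step 4: Ties are present, so use the tie-corrected normal approximation (with continuity correction) for the p-value.
Step 5: p-value = 0.816478; compare to alpha = 0.1. fail to reject H0.

U_X = 30.5, p = 0.816478, fail to reject H0 at alpha = 0.1.


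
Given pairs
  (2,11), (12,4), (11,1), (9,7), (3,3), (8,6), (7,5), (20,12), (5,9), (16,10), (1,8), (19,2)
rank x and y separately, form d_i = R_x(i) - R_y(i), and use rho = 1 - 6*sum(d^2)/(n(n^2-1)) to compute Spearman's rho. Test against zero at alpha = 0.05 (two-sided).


Step 1: Rank x and y separately (midranks; no ties here).
rank(x): 2->2, 12->9, 11->8, 9->7, 3->3, 8->6, 7->5, 20->12, 5->4, 16->10, 1->1, 19->11
rank(y): 11->11, 4->4, 1->1, 7->7, 3->3, 6->6, 5->5, 12->12, 9->9, 10->10, 8->8, 2->2
Step 2: d_i = R_x(i) - R_y(i); compute d_i^2.
  (2-11)^2=81, (9-4)^2=25, (8-1)^2=49, (7-7)^2=0, (3-3)^2=0, (6-6)^2=0, (5-5)^2=0, (12-12)^2=0, (4-9)^2=25, (10-10)^2=0, (1-8)^2=49, (11-2)^2=81
sum(d^2) = 310.
Step 3: rho = 1 - 6*310 / (12*(12^2 - 1)) = 1 - 1860/1716 = -0.083916.
Step 4: Under H0, t = rho * sqrt((n-2)/(1-rho^2)) = -0.2663 ~ t(10).
Step 5: Two-sided p-value from the t-distribution with 10 df = 0.795415.
Step 6: alpha = 0.05. fail to reject H0.

rho = -0.0839, p = 0.795415, fail to reject H0 at alpha = 0.05.


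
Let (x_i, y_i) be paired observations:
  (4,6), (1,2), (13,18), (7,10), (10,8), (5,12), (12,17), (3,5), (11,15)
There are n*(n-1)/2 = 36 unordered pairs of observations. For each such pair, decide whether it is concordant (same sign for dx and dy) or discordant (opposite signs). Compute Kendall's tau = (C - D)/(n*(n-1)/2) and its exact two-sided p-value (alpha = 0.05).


Step 1: Enumerate the 36 unordered pairs (i,j) with i<j and classify each by sign(x_j-x_i) * sign(y_j-y_i).
  (1,2):dx=-3,dy=-4->C; (1,3):dx=+9,dy=+12->C; (1,4):dx=+3,dy=+4->C; (1,5):dx=+6,dy=+2->C
  (1,6):dx=+1,dy=+6->C; (1,7):dx=+8,dy=+11->C; (1,8):dx=-1,dy=-1->C; (1,9):dx=+7,dy=+9->C
  (2,3):dx=+12,dy=+16->C; (2,4):dx=+6,dy=+8->C; (2,5):dx=+9,dy=+6->C; (2,6):dx=+4,dy=+10->C
  (2,7):dx=+11,dy=+15->C; (2,8):dx=+2,dy=+3->C; (2,9):dx=+10,dy=+13->C; (3,4):dx=-6,dy=-8->C
  (3,5):dx=-3,dy=-10->C; (3,6):dx=-8,dy=-6->C; (3,7):dx=-1,dy=-1->C; (3,8):dx=-10,dy=-13->C
  (3,9):dx=-2,dy=-3->C; (4,5):dx=+3,dy=-2->D; (4,6):dx=-2,dy=+2->D; (4,7):dx=+5,dy=+7->C
  (4,8):dx=-4,dy=-5->C; (4,9):dx=+4,dy=+5->C; (5,6):dx=-5,dy=+4->D; (5,7):dx=+2,dy=+9->C
  (5,8):dx=-7,dy=-3->C; (5,9):dx=+1,dy=+7->C; (6,7):dx=+7,dy=+5->C; (6,8):dx=-2,dy=-7->C
  (6,9):dx=+6,dy=+3->C; (7,8):dx=-9,dy=-12->C; (7,9):dx=-1,dy=-2->C; (8,9):dx=+8,dy=+10->C
Step 2: C = 33, D = 3, total pairs = 36.
Step 3: tau = (C - D)/(n(n-1)/2) = (33 - 3)/36 = 0.833333.
Step 4: Exact two-sided p-value (enumerate n! = 362880 permutations of y under H0): p = 0.000854.
Step 5: alpha = 0.05. reject H0.

tau_b = 0.8333 (C=33, D=3), p = 0.000854, reject H0.


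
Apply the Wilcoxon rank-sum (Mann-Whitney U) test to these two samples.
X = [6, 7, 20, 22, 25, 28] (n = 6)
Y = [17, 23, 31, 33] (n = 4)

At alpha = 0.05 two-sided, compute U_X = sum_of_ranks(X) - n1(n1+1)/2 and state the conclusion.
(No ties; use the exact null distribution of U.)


Step 1: Combine and sort all 10 observations; assign midranks.
sorted (value, group): (6,X), (7,X), (17,Y), (20,X), (22,X), (23,Y), (25,X), (28,X), (31,Y), (33,Y)
ranks: 6->1, 7->2, 17->3, 20->4, 22->5, 23->6, 25->7, 28->8, 31->9, 33->10
Step 2: Rank sum for X: R1 = 1 + 2 + 4 + 5 + 7 + 8 = 27.
Step 3: U_X = R1 - n1(n1+1)/2 = 27 - 6*7/2 = 27 - 21 = 6.
       U_Y = n1*n2 - U_X = 24 - 6 = 18.
Step 4: No ties, so the exact null distribution of U (based on enumerating the C(10,6) = 210 equally likely rank assignments) gives the two-sided p-value.
Step 5: p-value = 0.257143; compare to alpha = 0.05. fail to reject H0.

U_X = 6, p = 0.257143, fail to reject H0 at alpha = 0.05.


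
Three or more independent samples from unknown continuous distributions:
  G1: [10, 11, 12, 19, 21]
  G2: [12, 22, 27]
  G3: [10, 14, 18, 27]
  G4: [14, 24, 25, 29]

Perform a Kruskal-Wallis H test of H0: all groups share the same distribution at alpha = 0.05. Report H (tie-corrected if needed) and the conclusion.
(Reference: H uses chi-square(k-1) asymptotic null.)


Step 1: Combine all N = 16 observations and assign midranks.
sorted (value, group, rank): (10,G1,1.5), (10,G3,1.5), (11,G1,3), (12,G1,4.5), (12,G2,4.5), (14,G3,6.5), (14,G4,6.5), (18,G3,8), (19,G1,9), (21,G1,10), (22,G2,11), (24,G4,12), (25,G4,13), (27,G2,14.5), (27,G3,14.5), (29,G4,16)
Step 2: Sum ranks within each group.
R_1 = 28 (n_1 = 5)
R_2 = 30 (n_2 = 3)
R_3 = 30.5 (n_3 = 4)
R_4 = 47.5 (n_4 = 4)
Step 3: H = 12/(N(N+1)) * sum(R_i^2/n_i) - 3(N+1)
     = 12/(16*17) * (28^2/5 + 30^2/3 + 30.5^2/4 + 47.5^2/4) - 3*17
     = 0.044118 * 1253.42 - 51
     = 4.298162.
Step 4: Ties present; correction factor C = 1 - 24/(16^3 - 16) = 0.994118. Corrected H = 4.298162 / 0.994118 = 4.323595.
Step 5: Under H0, H ~ chi^2(3); p-value = 0.228575.
Step 6: alpha = 0.05. fail to reject H0.

H = 4.3236, df = 3, p = 0.228575, fail to reject H0.


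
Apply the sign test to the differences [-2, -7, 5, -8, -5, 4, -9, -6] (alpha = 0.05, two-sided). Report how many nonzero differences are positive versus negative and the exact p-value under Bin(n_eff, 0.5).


Step 1: Discard zero differences. Original n = 8; n_eff = number of nonzero differences = 8.
Nonzero differences (with sign): -2, -7, +5, -8, -5, +4, -9, -6
Step 2: Count signs: positive = 2, negative = 6.
Step 3: Under H0: P(positive) = 0.5, so the number of positives S ~ Bin(8, 0.5).
Step 4: Two-sided exact p-value = sum of Bin(8,0.5) probabilities at or below the observed probability = 0.289062.
Step 5: alpha = 0.05. fail to reject H0.

n_eff = 8, pos = 2, neg = 6, p = 0.289062, fail to reject H0.


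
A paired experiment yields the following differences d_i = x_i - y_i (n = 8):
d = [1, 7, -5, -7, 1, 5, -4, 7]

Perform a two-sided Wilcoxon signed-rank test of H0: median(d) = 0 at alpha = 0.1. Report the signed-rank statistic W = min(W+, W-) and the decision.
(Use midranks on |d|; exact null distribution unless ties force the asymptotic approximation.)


Step 1: Drop any zero differences (none here) and take |d_i|.
|d| = [1, 7, 5, 7, 1, 5, 4, 7]
Step 2: Midrank |d_i| (ties get averaged ranks).
ranks: |1|->1.5, |7|->7, |5|->4.5, |7|->7, |1|->1.5, |5|->4.5, |4|->3, |7|->7
Step 3: Attach original signs; sum ranks with positive sign and with negative sign.
W+ = 1.5 + 7 + 1.5 + 4.5 + 7 = 21.5
W- = 4.5 + 7 + 3 = 14.5
(Check: W+ + W- = 36 should equal n(n+1)/2 = 36.)
Step 4: Test statistic W = min(W+, W-) = 14.5.
Step 5: Ties in |d|, so use the tie-corrected normal approximation.
        E[W] = n(n+1)/4 = 8*9/4 = 18.
        Tie groups: |d|=1 (t=2), |d|=5 (t=2), |d|=7 (t=3); sum(t^3 - t) = 36.
        Var[W] = n(n+1)(2n+1)/24 - sum(t^3-t)/48 = 1224/24 - 36/48 = 50.25.
        z = (W - E[W]) / sqrt(Var[W]) = (14.5 - 18) / 7.0887 = -0.4937.
        Two-sided p = 2*Phi(z) = 0.621488.
Step 6: alpha = 0.1. fail to reject H0.

W+ = 21.5, W- = 14.5, W = min = 14.5, p = 0.621488, fail to reject H0.


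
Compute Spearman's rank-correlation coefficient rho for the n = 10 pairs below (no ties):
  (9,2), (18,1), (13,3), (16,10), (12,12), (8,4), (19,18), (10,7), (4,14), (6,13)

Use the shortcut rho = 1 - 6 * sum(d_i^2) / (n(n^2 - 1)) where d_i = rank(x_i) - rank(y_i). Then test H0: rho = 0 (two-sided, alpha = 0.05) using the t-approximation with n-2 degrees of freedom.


Step 1: Rank x and y separately (midranks; no ties here).
rank(x): 9->4, 18->9, 13->7, 16->8, 12->6, 8->3, 19->10, 10->5, 4->1, 6->2
rank(y): 2->2, 1->1, 3->3, 10->6, 12->7, 4->4, 18->10, 7->5, 14->9, 13->8
Step 2: d_i = R_x(i) - R_y(i); compute d_i^2.
  (4-2)^2=4, (9-1)^2=64, (7-3)^2=16, (8-6)^2=4, (6-7)^2=1, (3-4)^2=1, (10-10)^2=0, (5-5)^2=0, (1-9)^2=64, (2-8)^2=36
sum(d^2) = 190.
Step 3: rho = 1 - 6*190 / (10*(10^2 - 1)) = 1 - 1140/990 = -0.151515.
Step 4: Under H0, t = rho * sqrt((n-2)/(1-rho^2)) = -0.4336 ~ t(8).
Step 5: Two-sided p-value from the t-distribution with 8 df = 0.676065.
Step 6: alpha = 0.05. fail to reject H0.

rho = -0.1515, p = 0.676065, fail to reject H0 at alpha = 0.05.


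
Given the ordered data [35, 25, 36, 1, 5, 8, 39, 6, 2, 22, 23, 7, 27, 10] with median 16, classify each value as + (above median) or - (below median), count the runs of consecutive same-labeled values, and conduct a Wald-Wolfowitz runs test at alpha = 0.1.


Step 1: Compute median = 16; label A = above, B = below.
Labels in order: AAABBBABBAABAB  (n_A = 7, n_B = 7)
Step 2: Count runs R = 8.
Step 3: Under H0 (random ordering), E[R] = 2*n_A*n_B/(n_A+n_B) + 1 = 2*7*7/14 + 1 = 8.0000.
        Var[R] = 2*n_A*n_B*(2*n_A*n_B - n_A - n_B) / ((n_A+n_B)^2 * (n_A+n_B-1)) = 8232/2548 = 3.2308.
        SD[R] = 1.7974.
Step 4: R = E[R], so z = 0 with no continuity correction.
Step 5: Two-sided p-value via normal approximation = 2*(1 - Phi(|z|)) = 1.000000.
Step 6: alpha = 0.1. fail to reject H0.

R = 8, z = 0.0000, p = 1.000000, fail to reject H0.


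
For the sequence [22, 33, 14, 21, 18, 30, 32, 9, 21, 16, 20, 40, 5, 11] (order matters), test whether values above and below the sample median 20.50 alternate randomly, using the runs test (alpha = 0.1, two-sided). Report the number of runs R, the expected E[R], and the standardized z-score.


Step 1: Compute median = 20.50; label A = above, B = below.
Labels in order: AABABAABABBABB  (n_A = 7, n_B = 7)
Step 2: Count runs R = 10.
Step 3: Under H0 (random ordering), E[R] = 2*n_A*n_B/(n_A+n_B) + 1 = 2*7*7/14 + 1 = 8.0000.
        Var[R] = 2*n_A*n_B*(2*n_A*n_B - n_A - n_B) / ((n_A+n_B)^2 * (n_A+n_B-1)) = 8232/2548 = 3.2308.
        SD[R] = 1.7974.
Step 4: Continuity-corrected z = (R - 0.5 - E[R]) / SD[R] = (10 - 0.5 - 8.0000) / 1.7974 = 0.8345.
Step 5: Two-sided p-value via normal approximation = 2*(1 - Phi(|z|)) = 0.403986.
Step 6: alpha = 0.1. fail to reject H0.

R = 10, z = 0.8345, p = 0.403986, fail to reject H0.


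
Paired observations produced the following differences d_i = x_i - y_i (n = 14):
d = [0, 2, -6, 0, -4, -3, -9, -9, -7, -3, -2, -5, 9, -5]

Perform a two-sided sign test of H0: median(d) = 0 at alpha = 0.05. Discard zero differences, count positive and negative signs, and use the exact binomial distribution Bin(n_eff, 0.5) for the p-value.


Step 1: Discard zero differences. Original n = 14; n_eff = number of nonzero differences = 12.
Nonzero differences (with sign): +2, -6, -4, -3, -9, -9, -7, -3, -2, -5, +9, -5
Step 2: Count signs: positive = 2, negative = 10.
Step 3: Under H0: P(positive) = 0.5, so the number of positives S ~ Bin(12, 0.5).
Step 4: Two-sided exact p-value = sum of Bin(12,0.5) probabilities at or below the observed probability = 0.038574.
Step 5: alpha = 0.05. reject H0.

n_eff = 12, pos = 2, neg = 10, p = 0.038574, reject H0.


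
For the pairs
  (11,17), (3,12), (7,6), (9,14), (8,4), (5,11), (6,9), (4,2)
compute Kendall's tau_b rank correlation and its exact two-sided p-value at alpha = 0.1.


Step 1: Enumerate the 28 unordered pairs (i,j) with i<j and classify each by sign(x_j-x_i) * sign(y_j-y_i).
  (1,2):dx=-8,dy=-5->C; (1,3):dx=-4,dy=-11->C; (1,4):dx=-2,dy=-3->C; (1,5):dx=-3,dy=-13->C
  (1,6):dx=-6,dy=-6->C; (1,7):dx=-5,dy=-8->C; (1,8):dx=-7,dy=-15->C; (2,3):dx=+4,dy=-6->D
  (2,4):dx=+6,dy=+2->C; (2,5):dx=+5,dy=-8->D; (2,6):dx=+2,dy=-1->D; (2,7):dx=+3,dy=-3->D
  (2,8):dx=+1,dy=-10->D; (3,4):dx=+2,dy=+8->C; (3,5):dx=+1,dy=-2->D; (3,6):dx=-2,dy=+5->D
  (3,7):dx=-1,dy=+3->D; (3,8):dx=-3,dy=-4->C; (4,5):dx=-1,dy=-10->C; (4,6):dx=-4,dy=-3->C
  (4,7):dx=-3,dy=-5->C; (4,8):dx=-5,dy=-12->C; (5,6):dx=-3,dy=+7->D; (5,7):dx=-2,dy=+5->D
  (5,8):dx=-4,dy=-2->C; (6,7):dx=+1,dy=-2->D; (6,8):dx=-1,dy=-9->C; (7,8):dx=-2,dy=-7->C
Step 2: C = 17, D = 11, total pairs = 28.
Step 3: tau = (C - D)/(n(n-1)/2) = (17 - 11)/28 = 0.214286.
Step 4: Exact two-sided p-value (enumerate n! = 40320 permutations of y under H0): p = 0.548413.
Step 5: alpha = 0.1. fail to reject H0.

tau_b = 0.2143 (C=17, D=11), p = 0.548413, fail to reject H0.


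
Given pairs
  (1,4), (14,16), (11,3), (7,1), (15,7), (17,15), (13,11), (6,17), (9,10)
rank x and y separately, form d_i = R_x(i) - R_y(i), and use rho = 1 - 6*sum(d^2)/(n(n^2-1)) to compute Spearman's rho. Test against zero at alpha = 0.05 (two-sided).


Step 1: Rank x and y separately (midranks; no ties here).
rank(x): 1->1, 14->7, 11->5, 7->3, 15->8, 17->9, 13->6, 6->2, 9->4
rank(y): 4->3, 16->8, 3->2, 1->1, 7->4, 15->7, 11->6, 17->9, 10->5
Step 2: d_i = R_x(i) - R_y(i); compute d_i^2.
  (1-3)^2=4, (7-8)^2=1, (5-2)^2=9, (3-1)^2=4, (8-4)^2=16, (9-7)^2=4, (6-6)^2=0, (2-9)^2=49, (4-5)^2=1
sum(d^2) = 88.
Step 3: rho = 1 - 6*88 / (9*(9^2 - 1)) = 1 - 528/720 = 0.266667.
Step 4: Under H0, t = rho * sqrt((n-2)/(1-rho^2)) = 0.7320 ~ t(7).
Step 5: Two-sided p-value from the t-distribution with 7 df = 0.487922.
Step 6: alpha = 0.05. fail to reject H0.

rho = 0.2667, p = 0.487922, fail to reject H0 at alpha = 0.05.


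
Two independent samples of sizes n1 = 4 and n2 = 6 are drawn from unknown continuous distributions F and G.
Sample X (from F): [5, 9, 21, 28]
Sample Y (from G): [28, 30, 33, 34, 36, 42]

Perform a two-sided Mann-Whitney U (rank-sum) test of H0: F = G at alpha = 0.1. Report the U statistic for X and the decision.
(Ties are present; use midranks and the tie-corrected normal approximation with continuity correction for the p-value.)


Step 1: Combine and sort all 10 observations; assign midranks.
sorted (value, group): (5,X), (9,X), (21,X), (28,X), (28,Y), (30,Y), (33,Y), (34,Y), (36,Y), (42,Y)
ranks: 5->1, 9->2, 21->3, 28->4.5, 28->4.5, 30->6, 33->7, 34->8, 36->9, 42->10
Step 2: Rank sum for X: R1 = 1 + 2 + 3 + 4.5 = 10.5.
Step 3: U_X = R1 - n1(n1+1)/2 = 10.5 - 4*5/2 = 10.5 - 10 = 0.5.
       U_Y = n1*n2 - U_X = 24 - 0.5 = 23.5.
Step 4: Ties are present, so use the tie-corrected normal approximation (with continuity correction) for the p-value.
Step 5: p-value = 0.018655; compare to alpha = 0.1. reject H0.

U_X = 0.5, p = 0.018655, reject H0 at alpha = 0.1.


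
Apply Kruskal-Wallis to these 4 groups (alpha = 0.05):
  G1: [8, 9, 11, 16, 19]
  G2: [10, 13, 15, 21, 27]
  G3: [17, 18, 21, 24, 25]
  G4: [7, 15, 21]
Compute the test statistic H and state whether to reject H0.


Step 1: Combine all N = 18 observations and assign midranks.
sorted (value, group, rank): (7,G4,1), (8,G1,2), (9,G1,3), (10,G2,4), (11,G1,5), (13,G2,6), (15,G2,7.5), (15,G4,7.5), (16,G1,9), (17,G3,10), (18,G3,11), (19,G1,12), (21,G2,14), (21,G3,14), (21,G4,14), (24,G3,16), (25,G3,17), (27,G2,18)
Step 2: Sum ranks within each group.
R_1 = 31 (n_1 = 5)
R_2 = 49.5 (n_2 = 5)
R_3 = 68 (n_3 = 5)
R_4 = 22.5 (n_4 = 3)
Step 3: H = 12/(N(N+1)) * sum(R_i^2/n_i) - 3(N+1)
     = 12/(18*19) * (31^2/5 + 49.5^2/5 + 68^2/5 + 22.5^2/3) - 3*19
     = 0.035088 * 1775.8 - 57
     = 5.308772.
Step 4: Ties present; correction factor C = 1 - 30/(18^3 - 18) = 0.994840. Corrected H = 5.308772 / 0.994840 = 5.336307.
Step 5: Under H0, H ~ chi^2(3); p-value = 0.148764.
Step 6: alpha = 0.05. fail to reject H0.

H = 5.3363, df = 3, p = 0.148764, fail to reject H0.


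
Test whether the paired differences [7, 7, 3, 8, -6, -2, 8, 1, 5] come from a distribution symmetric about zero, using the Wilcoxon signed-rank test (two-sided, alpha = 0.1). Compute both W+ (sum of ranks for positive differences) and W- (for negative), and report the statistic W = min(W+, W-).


Step 1: Drop any zero differences (none here) and take |d_i|.
|d| = [7, 7, 3, 8, 6, 2, 8, 1, 5]
Step 2: Midrank |d_i| (ties get averaged ranks).
ranks: |7|->6.5, |7|->6.5, |3|->3, |8|->8.5, |6|->5, |2|->2, |8|->8.5, |1|->1, |5|->4
Step 3: Attach original signs; sum ranks with positive sign and with negative sign.
W+ = 6.5 + 6.5 + 3 + 8.5 + 8.5 + 1 + 4 = 38
W- = 5 + 2 = 7
(Check: W+ + W- = 45 should equal n(n+1)/2 = 45.)
Step 4: Test statistic W = min(W+, W-) = 7.
Step 5: Ties in |d|, so use the tie-corrected normal approximation.
        E[W] = n(n+1)/4 = 9*10/4 = 22.5.
        Tie groups: |d|=7 (t=2), |d|=8 (t=2); sum(t^3 - t) = 12.
        Var[W] = n(n+1)(2n+1)/24 - sum(t^3-t)/48 = 1710/24 - 12/48 = 71.
        z = (W - E[W]) / sqrt(Var[W]) = (7 - 22.5) / 8.4261 = -1.8395.
        Two-sided p = 2*Phi(z) = 0.065840.
Step 6: alpha = 0.1. reject H0.

W+ = 38, W- = 7, W = min = 7, p = 0.065840, reject H0.


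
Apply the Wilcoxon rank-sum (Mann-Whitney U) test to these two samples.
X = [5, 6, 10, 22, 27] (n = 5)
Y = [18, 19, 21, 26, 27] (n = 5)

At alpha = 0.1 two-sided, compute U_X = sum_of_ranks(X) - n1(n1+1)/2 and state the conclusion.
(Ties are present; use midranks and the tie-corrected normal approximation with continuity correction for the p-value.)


Step 1: Combine and sort all 10 observations; assign midranks.
sorted (value, group): (5,X), (6,X), (10,X), (18,Y), (19,Y), (21,Y), (22,X), (26,Y), (27,X), (27,Y)
ranks: 5->1, 6->2, 10->3, 18->4, 19->5, 21->6, 22->7, 26->8, 27->9.5, 27->9.5
Step 2: Rank sum for X: R1 = 1 + 2 + 3 + 7 + 9.5 = 22.5.
Step 3: U_X = R1 - n1(n1+1)/2 = 22.5 - 5*6/2 = 22.5 - 15 = 7.5.
       U_Y = n1*n2 - U_X = 25 - 7.5 = 17.5.
Step 4: Ties are present, so use the tie-corrected normal approximation (with continuity correction) for the p-value.
Step 5: p-value = 0.345742; compare to alpha = 0.1. fail to reject H0.

U_X = 7.5, p = 0.345742, fail to reject H0 at alpha = 0.1.


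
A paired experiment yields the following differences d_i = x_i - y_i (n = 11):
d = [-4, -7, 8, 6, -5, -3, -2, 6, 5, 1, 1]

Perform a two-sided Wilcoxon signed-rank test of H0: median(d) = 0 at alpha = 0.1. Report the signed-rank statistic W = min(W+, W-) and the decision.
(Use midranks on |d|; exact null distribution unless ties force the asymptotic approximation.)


Step 1: Drop any zero differences (none here) and take |d_i|.
|d| = [4, 7, 8, 6, 5, 3, 2, 6, 5, 1, 1]
Step 2: Midrank |d_i| (ties get averaged ranks).
ranks: |4|->5, |7|->10, |8|->11, |6|->8.5, |5|->6.5, |3|->4, |2|->3, |6|->8.5, |5|->6.5, |1|->1.5, |1|->1.5
Step 3: Attach original signs; sum ranks with positive sign and with negative sign.
W+ = 11 + 8.5 + 8.5 + 6.5 + 1.5 + 1.5 = 37.5
W- = 5 + 10 + 6.5 + 4 + 3 = 28.5
(Check: W+ + W- = 66 should equal n(n+1)/2 = 66.)
Step 4: Test statistic W = min(W+, W-) = 28.5.
Step 5: Ties in |d|, so use the tie-corrected normal approximation.
        E[W] = n(n+1)/4 = 11*12/4 = 33.
        Tie groups: |d|=1 (t=2), |d|=5 (t=2), |d|=6 (t=2); sum(t^3 - t) = 18.
        Var[W] = n(n+1)(2n+1)/24 - sum(t^3-t)/48 = 3036/24 - 18/48 = 126.125.
        z = (W - E[W]) / sqrt(Var[W]) = (28.5 - 33) / 11.2305 = -0.4007.
        Two-sided p = 2*Phi(z) = 0.688646.
Step 6: alpha = 0.1. fail to reject H0.

W+ = 37.5, W- = 28.5, W = min = 28.5, p = 0.688646, fail to reject H0.


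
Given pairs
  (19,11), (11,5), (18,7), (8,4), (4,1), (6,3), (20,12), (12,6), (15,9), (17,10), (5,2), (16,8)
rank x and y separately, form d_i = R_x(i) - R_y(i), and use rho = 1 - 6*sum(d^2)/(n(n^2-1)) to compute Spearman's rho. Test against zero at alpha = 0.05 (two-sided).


Step 1: Rank x and y separately (midranks; no ties here).
rank(x): 19->11, 11->5, 18->10, 8->4, 4->1, 6->3, 20->12, 12->6, 15->7, 17->9, 5->2, 16->8
rank(y): 11->11, 5->5, 7->7, 4->4, 1->1, 3->3, 12->12, 6->6, 9->9, 10->10, 2->2, 8->8
Step 2: d_i = R_x(i) - R_y(i); compute d_i^2.
  (11-11)^2=0, (5-5)^2=0, (10-7)^2=9, (4-4)^2=0, (1-1)^2=0, (3-3)^2=0, (12-12)^2=0, (6-6)^2=0, (7-9)^2=4, (9-10)^2=1, (2-2)^2=0, (8-8)^2=0
sum(d^2) = 14.
Step 3: rho = 1 - 6*14 / (12*(12^2 - 1)) = 1 - 84/1716 = 0.951049.
Step 4: Under H0, t = rho * sqrt((n-2)/(1-rho^2)) = 9.7317 ~ t(10).
Step 5: Two-sided p-value from the t-distribution with 10 df = 0.000002.
Step 6: alpha = 0.05. reject H0.

rho = 0.9510, p = 0.000002, reject H0 at alpha = 0.05.


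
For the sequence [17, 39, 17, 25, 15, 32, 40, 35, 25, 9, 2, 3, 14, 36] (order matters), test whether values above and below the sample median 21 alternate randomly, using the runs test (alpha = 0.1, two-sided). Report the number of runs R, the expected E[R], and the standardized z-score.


Step 1: Compute median = 21; label A = above, B = below.
Labels in order: BABABAAAABBBBA  (n_A = 7, n_B = 7)
Step 2: Count runs R = 8.
Step 3: Under H0 (random ordering), E[R] = 2*n_A*n_B/(n_A+n_B) + 1 = 2*7*7/14 + 1 = 8.0000.
        Var[R] = 2*n_A*n_B*(2*n_A*n_B - n_A - n_B) / ((n_A+n_B)^2 * (n_A+n_B-1)) = 8232/2548 = 3.2308.
        SD[R] = 1.7974.
Step 4: R = E[R], so z = 0 with no continuity correction.
Step 5: Two-sided p-value via normal approximation = 2*(1 - Phi(|z|)) = 1.000000.
Step 6: alpha = 0.1. fail to reject H0.

R = 8, z = 0.0000, p = 1.000000, fail to reject H0.


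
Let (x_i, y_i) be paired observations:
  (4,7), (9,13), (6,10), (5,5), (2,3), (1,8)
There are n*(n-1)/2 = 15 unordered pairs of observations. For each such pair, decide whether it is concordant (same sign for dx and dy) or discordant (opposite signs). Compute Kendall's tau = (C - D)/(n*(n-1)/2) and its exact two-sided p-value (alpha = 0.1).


Step 1: Enumerate the 15 unordered pairs (i,j) with i<j and classify each by sign(x_j-x_i) * sign(y_j-y_i).
  (1,2):dx=+5,dy=+6->C; (1,3):dx=+2,dy=+3->C; (1,4):dx=+1,dy=-2->D; (1,5):dx=-2,dy=-4->C
  (1,6):dx=-3,dy=+1->D; (2,3):dx=-3,dy=-3->C; (2,4):dx=-4,dy=-8->C; (2,5):dx=-7,dy=-10->C
  (2,6):dx=-8,dy=-5->C; (3,4):dx=-1,dy=-5->C; (3,5):dx=-4,dy=-7->C; (3,6):dx=-5,dy=-2->C
  (4,5):dx=-3,dy=-2->C; (4,6):dx=-4,dy=+3->D; (5,6):dx=-1,dy=+5->D
Step 2: C = 11, D = 4, total pairs = 15.
Step 3: tau = (C - D)/(n(n-1)/2) = (11 - 4)/15 = 0.466667.
Step 4: Exact two-sided p-value (enumerate n! = 720 permutations of y under H0): p = 0.272222.
Step 5: alpha = 0.1. fail to reject H0.

tau_b = 0.4667 (C=11, D=4), p = 0.272222, fail to reject H0.


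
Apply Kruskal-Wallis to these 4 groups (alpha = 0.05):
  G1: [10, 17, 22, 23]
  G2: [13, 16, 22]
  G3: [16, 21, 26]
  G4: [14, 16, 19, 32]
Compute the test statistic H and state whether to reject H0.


Step 1: Combine all N = 14 observations and assign midranks.
sorted (value, group, rank): (10,G1,1), (13,G2,2), (14,G4,3), (16,G2,5), (16,G3,5), (16,G4,5), (17,G1,7), (19,G4,8), (21,G3,9), (22,G1,10.5), (22,G2,10.5), (23,G1,12), (26,G3,13), (32,G4,14)
Step 2: Sum ranks within each group.
R_1 = 30.5 (n_1 = 4)
R_2 = 17.5 (n_2 = 3)
R_3 = 27 (n_3 = 3)
R_4 = 30 (n_4 = 4)
Step 3: H = 12/(N(N+1)) * sum(R_i^2/n_i) - 3(N+1)
     = 12/(14*15) * (30.5^2/4 + 17.5^2/3 + 27^2/3 + 30^2/4) - 3*15
     = 0.057143 * 802.646 - 45
     = 0.865476.
Step 4: Ties present; correction factor C = 1 - 30/(14^3 - 14) = 0.989011. Corrected H = 0.865476 / 0.989011 = 0.875093.
Step 5: Under H0, H ~ chi^2(3); p-value = 0.831434.
Step 6: alpha = 0.05. fail to reject H0.

H = 0.8751, df = 3, p = 0.831434, fail to reject H0.


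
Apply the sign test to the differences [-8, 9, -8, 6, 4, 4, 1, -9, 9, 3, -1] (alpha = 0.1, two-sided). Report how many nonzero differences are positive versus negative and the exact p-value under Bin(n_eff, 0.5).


Step 1: Discard zero differences. Original n = 11; n_eff = number of nonzero differences = 11.
Nonzero differences (with sign): -8, +9, -8, +6, +4, +4, +1, -9, +9, +3, -1
Step 2: Count signs: positive = 7, negative = 4.
Step 3: Under H0: P(positive) = 0.5, so the number of positives S ~ Bin(11, 0.5).
Step 4: Two-sided exact p-value = sum of Bin(11,0.5) probabilities at or below the observed probability = 0.548828.
Step 5: alpha = 0.1. fail to reject H0.

n_eff = 11, pos = 7, neg = 4, p = 0.548828, fail to reject H0.


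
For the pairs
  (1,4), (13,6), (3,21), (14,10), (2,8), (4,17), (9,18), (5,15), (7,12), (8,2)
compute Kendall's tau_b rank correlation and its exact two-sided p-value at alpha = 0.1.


Step 1: Enumerate the 45 unordered pairs (i,j) with i<j and classify each by sign(x_j-x_i) * sign(y_j-y_i).
  (1,2):dx=+12,dy=+2->C; (1,3):dx=+2,dy=+17->C; (1,4):dx=+13,dy=+6->C; (1,5):dx=+1,dy=+4->C
  (1,6):dx=+3,dy=+13->C; (1,7):dx=+8,dy=+14->C; (1,8):dx=+4,dy=+11->C; (1,9):dx=+6,dy=+8->C
  (1,10):dx=+7,dy=-2->D; (2,3):dx=-10,dy=+15->D; (2,4):dx=+1,dy=+4->C; (2,5):dx=-11,dy=+2->D
  (2,6):dx=-9,dy=+11->D; (2,7):dx=-4,dy=+12->D; (2,8):dx=-8,dy=+9->D; (2,9):dx=-6,dy=+6->D
  (2,10):dx=-5,dy=-4->C; (3,4):dx=+11,dy=-11->D; (3,5):dx=-1,dy=-13->C; (3,6):dx=+1,dy=-4->D
  (3,7):dx=+6,dy=-3->D; (3,8):dx=+2,dy=-6->D; (3,9):dx=+4,dy=-9->D; (3,10):dx=+5,dy=-19->D
  (4,5):dx=-12,dy=-2->C; (4,6):dx=-10,dy=+7->D; (4,7):dx=-5,dy=+8->D; (4,8):dx=-9,dy=+5->D
  (4,9):dx=-7,dy=+2->D; (4,10):dx=-6,dy=-8->C; (5,6):dx=+2,dy=+9->C; (5,7):dx=+7,dy=+10->C
  (5,8):dx=+3,dy=+7->C; (5,9):dx=+5,dy=+4->C; (5,10):dx=+6,dy=-6->D; (6,7):dx=+5,dy=+1->C
  (6,8):dx=+1,dy=-2->D; (6,9):dx=+3,dy=-5->D; (6,10):dx=+4,dy=-15->D; (7,8):dx=-4,dy=-3->C
  (7,9):dx=-2,dy=-6->C; (7,10):dx=-1,dy=-16->C; (8,9):dx=+2,dy=-3->D; (8,10):dx=+3,dy=-13->D
  (9,10):dx=+1,dy=-10->D
Step 2: C = 21, D = 24, total pairs = 45.
Step 3: tau = (C - D)/(n(n-1)/2) = (21 - 24)/45 = -0.066667.
Step 4: Exact two-sided p-value (enumerate n! = 3628800 permutations of y under H0): p = 0.861801.
Step 5: alpha = 0.1. fail to reject H0.

tau_b = -0.0667 (C=21, D=24), p = 0.861801, fail to reject H0.


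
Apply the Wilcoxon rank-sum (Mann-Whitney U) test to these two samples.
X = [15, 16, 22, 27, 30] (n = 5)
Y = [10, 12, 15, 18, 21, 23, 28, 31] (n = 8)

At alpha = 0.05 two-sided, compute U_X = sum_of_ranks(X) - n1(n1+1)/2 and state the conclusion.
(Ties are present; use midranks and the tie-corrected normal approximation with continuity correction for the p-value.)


Step 1: Combine and sort all 13 observations; assign midranks.
sorted (value, group): (10,Y), (12,Y), (15,X), (15,Y), (16,X), (18,Y), (21,Y), (22,X), (23,Y), (27,X), (28,Y), (30,X), (31,Y)
ranks: 10->1, 12->2, 15->3.5, 15->3.5, 16->5, 18->6, 21->7, 22->8, 23->9, 27->10, 28->11, 30->12, 31->13
Step 2: Rank sum for X: R1 = 3.5 + 5 + 8 + 10 + 12 = 38.5.
Step 3: U_X = R1 - n1(n1+1)/2 = 38.5 - 5*6/2 = 38.5 - 15 = 23.5.
       U_Y = n1*n2 - U_X = 40 - 23.5 = 16.5.
Step 4: Ties are present, so use the tie-corrected normal approximation (with continuity correction) for the p-value.
Step 5: p-value = 0.660111; compare to alpha = 0.05. fail to reject H0.

U_X = 23.5, p = 0.660111, fail to reject H0 at alpha = 0.05.


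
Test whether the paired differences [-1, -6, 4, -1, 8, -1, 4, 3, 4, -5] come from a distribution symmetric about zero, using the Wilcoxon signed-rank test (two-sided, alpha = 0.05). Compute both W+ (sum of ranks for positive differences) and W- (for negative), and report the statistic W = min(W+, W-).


Step 1: Drop any zero differences (none here) and take |d_i|.
|d| = [1, 6, 4, 1, 8, 1, 4, 3, 4, 5]
Step 2: Midrank |d_i| (ties get averaged ranks).
ranks: |1|->2, |6|->9, |4|->6, |1|->2, |8|->10, |1|->2, |4|->6, |3|->4, |4|->6, |5|->8
Step 3: Attach original signs; sum ranks with positive sign and with negative sign.
W+ = 6 + 10 + 6 + 4 + 6 = 32
W- = 2 + 9 + 2 + 2 + 8 = 23
(Check: W+ + W- = 55 should equal n(n+1)/2 = 55.)
Step 4: Test statistic W = min(W+, W-) = 23.
Step 5: Ties in |d|, so use the tie-corrected normal approximation.
        E[W] = n(n+1)/4 = 10*11/4 = 27.5.
        Tie groups: |d|=1 (t=3), |d|=4 (t=3); sum(t^3 - t) = 48.
        Var[W] = n(n+1)(2n+1)/24 - sum(t^3-t)/48 = 2310/24 - 48/48 = 95.25.
        z = (W - E[W]) / sqrt(Var[W]) = (23 - 27.5) / 9.7596 = -0.4611.
        Two-sided p = 2*Phi(z) = 0.644738.
Step 6: alpha = 0.05. fail to reject H0.

W+ = 32, W- = 23, W = min = 23, p = 0.644738, fail to reject H0.


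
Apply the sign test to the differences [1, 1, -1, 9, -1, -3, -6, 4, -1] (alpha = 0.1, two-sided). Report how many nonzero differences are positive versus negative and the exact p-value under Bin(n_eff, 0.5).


Step 1: Discard zero differences. Original n = 9; n_eff = number of nonzero differences = 9.
Nonzero differences (with sign): +1, +1, -1, +9, -1, -3, -6, +4, -1
Step 2: Count signs: positive = 4, negative = 5.
Step 3: Under H0: P(positive) = 0.5, so the number of positives S ~ Bin(9, 0.5).
Step 4: Two-sided exact p-value = sum of Bin(9,0.5) probabilities at or below the observed probability = 1.000000.
Step 5: alpha = 0.1. fail to reject H0.

n_eff = 9, pos = 4, neg = 5, p = 1.000000, fail to reject H0.


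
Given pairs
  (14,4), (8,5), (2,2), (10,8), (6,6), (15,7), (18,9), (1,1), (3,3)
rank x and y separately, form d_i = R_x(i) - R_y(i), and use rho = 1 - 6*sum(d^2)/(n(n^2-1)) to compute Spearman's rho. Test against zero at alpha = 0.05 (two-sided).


Step 1: Rank x and y separately (midranks; no ties here).
rank(x): 14->7, 8->5, 2->2, 10->6, 6->4, 15->8, 18->9, 1->1, 3->3
rank(y): 4->4, 5->5, 2->2, 8->8, 6->6, 7->7, 9->9, 1->1, 3->3
Step 2: d_i = R_x(i) - R_y(i); compute d_i^2.
  (7-4)^2=9, (5-5)^2=0, (2-2)^2=0, (6-8)^2=4, (4-6)^2=4, (8-7)^2=1, (9-9)^2=0, (1-1)^2=0, (3-3)^2=0
sum(d^2) = 18.
Step 3: rho = 1 - 6*18 / (9*(9^2 - 1)) = 1 - 108/720 = 0.850000.
Step 4: Under H0, t = rho * sqrt((n-2)/(1-rho^2)) = 4.2691 ~ t(7).
Step 5: Two-sided p-value from the t-distribution with 7 df = 0.003705.
Step 6: alpha = 0.05. reject H0.

rho = 0.8500, p = 0.003705, reject H0 at alpha = 0.05.


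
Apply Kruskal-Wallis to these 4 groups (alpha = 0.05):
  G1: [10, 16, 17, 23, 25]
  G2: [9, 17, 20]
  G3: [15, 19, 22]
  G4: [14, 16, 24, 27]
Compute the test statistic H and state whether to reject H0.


Step 1: Combine all N = 15 observations and assign midranks.
sorted (value, group, rank): (9,G2,1), (10,G1,2), (14,G4,3), (15,G3,4), (16,G1,5.5), (16,G4,5.5), (17,G1,7.5), (17,G2,7.5), (19,G3,9), (20,G2,10), (22,G3,11), (23,G1,12), (24,G4,13), (25,G1,14), (27,G4,15)
Step 2: Sum ranks within each group.
R_1 = 41 (n_1 = 5)
R_2 = 18.5 (n_2 = 3)
R_3 = 24 (n_3 = 3)
R_4 = 36.5 (n_4 = 4)
Step 3: H = 12/(N(N+1)) * sum(R_i^2/n_i) - 3(N+1)
     = 12/(15*16) * (41^2/5 + 18.5^2/3 + 24^2/3 + 36.5^2/4) - 3*16
     = 0.050000 * 975.346 - 48
     = 0.767292.
Step 4: Ties present; correction factor C = 1 - 12/(15^3 - 15) = 0.996429. Corrected H = 0.767292 / 0.996429 = 0.770042.
Step 5: Under H0, H ~ chi^2(3); p-value = 0.856618.
Step 6: alpha = 0.05. fail to reject H0.

H = 0.7700, df = 3, p = 0.856618, fail to reject H0.
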